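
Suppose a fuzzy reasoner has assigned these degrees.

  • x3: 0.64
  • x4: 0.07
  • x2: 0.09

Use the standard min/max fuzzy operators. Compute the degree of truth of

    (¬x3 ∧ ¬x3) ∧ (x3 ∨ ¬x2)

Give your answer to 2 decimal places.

¬x3 = 1 − 0.64 = 0.36
¬x3 = 1 − 0.64 = 0.36
¬x3 ∧ ¬x3 = min(a, b) on (0.36, 0.36) = 0.36
¬x2 = 1 − 0.09 = 0.91
x3 ∨ ¬x2 = max(a, b) on (0.64, 0.91) = 0.91
(¬x3 ∧ ¬x3) ∧ (x3 ∨ ¬x2) = min(a, b) on (0.36, 0.91) = 0.36

0.36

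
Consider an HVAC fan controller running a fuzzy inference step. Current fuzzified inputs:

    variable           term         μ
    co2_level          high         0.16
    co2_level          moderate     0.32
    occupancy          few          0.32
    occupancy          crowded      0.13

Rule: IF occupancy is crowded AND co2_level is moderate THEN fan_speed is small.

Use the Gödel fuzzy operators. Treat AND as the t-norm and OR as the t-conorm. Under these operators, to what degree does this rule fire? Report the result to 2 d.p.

firing strength: crowded=0.13, moderate=0.32; AND[min(a, b)] → w = 0.13

0.13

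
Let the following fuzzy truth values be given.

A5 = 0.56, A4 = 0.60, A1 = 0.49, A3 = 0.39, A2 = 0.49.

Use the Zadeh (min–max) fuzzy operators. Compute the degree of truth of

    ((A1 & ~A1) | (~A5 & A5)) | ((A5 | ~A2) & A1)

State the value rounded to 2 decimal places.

~A1 = 1 − 0.49 = 0.51
A1 & ~A1 = min(a, b) on (0.49, 0.51) = 0.49
~A5 = 1 − 0.56 = 0.44
~A5 & A5 = min(a, b) on (0.44, 0.56) = 0.44
(A1 & ~A1) | (~A5 & A5) = max(a, b) on (0.49, 0.44) = 0.49
~A2 = 1 − 0.49 = 0.51
A5 | ~A2 = max(a, b) on (0.56, 0.51) = 0.56
(A5 | ~A2) & A1 = min(a, b) on (0.56, 0.49) = 0.49
((A1 & ~A1) | (~A5 & A5)) | ((A5 | ~A2) & A1) = max(a, b) on (0.49, 0.49) = 0.49

0.49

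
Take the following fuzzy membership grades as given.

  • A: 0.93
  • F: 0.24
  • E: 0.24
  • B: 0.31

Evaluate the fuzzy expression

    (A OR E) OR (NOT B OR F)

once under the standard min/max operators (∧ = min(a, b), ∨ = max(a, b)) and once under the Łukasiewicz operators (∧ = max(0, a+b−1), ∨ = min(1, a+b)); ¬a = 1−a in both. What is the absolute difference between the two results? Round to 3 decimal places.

0.070

Under standard min/max:
  A OR E = max(a, b) on (0.93, 0.24) = 0.93
  NOT B = 1 − 0.31 = 0.69
  NOT B OR F = max(a, b) on (0.69, 0.24) = 0.69
  (A OR E) OR (NOT B OR F) = max(a, b) on (0.93, 0.69) = 0.93
  → value = 0.9300
Under Łukasiewicz:
  A OR E = min(1, a+b) on (0.93, 0.24) = 1.00
  NOT B = 1 − 0.31 = 0.69
  NOT B OR F = min(1, a+b) on (0.69, 0.24) = 0.93
  (A OR E) OR (NOT B OR F) = min(1, a+b) on (1.00, 0.93) = 1.00
  → value = 1.0000
|0.9300 − 1.0000| = 0.070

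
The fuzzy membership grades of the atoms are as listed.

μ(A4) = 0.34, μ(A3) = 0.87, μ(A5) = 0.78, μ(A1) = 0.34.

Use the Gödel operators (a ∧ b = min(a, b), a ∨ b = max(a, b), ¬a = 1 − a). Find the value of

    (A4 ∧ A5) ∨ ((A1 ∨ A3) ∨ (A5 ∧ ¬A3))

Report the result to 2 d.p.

0.87

A4 ∧ A5 = min(a, b) on (0.34, 0.78) = 0.34
A1 ∨ A3 = max(a, b) on (0.34, 0.87) = 0.87
¬A3 = 1 − 0.87 = 0.13
A5 ∧ ¬A3 = min(a, b) on (0.78, 0.13) = 0.13
(A1 ∨ A3) ∨ (A5 ∧ ¬A3) = max(a, b) on (0.87, 0.13) = 0.87
(A4 ∧ A5) ∨ ((A1 ∨ A3) ∨ (A5 ∧ ¬A3)) = max(a, b) on (0.34, 0.87) = 0.87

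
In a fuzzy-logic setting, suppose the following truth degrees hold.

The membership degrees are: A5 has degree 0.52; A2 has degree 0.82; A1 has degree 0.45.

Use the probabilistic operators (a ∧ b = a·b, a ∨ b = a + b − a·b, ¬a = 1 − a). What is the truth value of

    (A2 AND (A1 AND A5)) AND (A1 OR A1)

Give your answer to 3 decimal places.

A1 AND A5 = a·b on (0.4500, 0.5200) = 0.2340
A2 AND (A1 AND A5) = a·b on (0.8200, 0.2340) = 0.1919
A1 OR A1 = a + b − a·b on (0.4500, 0.4500) = 0.6975
(A2 AND (A1 AND A5)) AND (A1 OR A1) = a·b on (0.1919, 0.6975) = 0.1338

0.134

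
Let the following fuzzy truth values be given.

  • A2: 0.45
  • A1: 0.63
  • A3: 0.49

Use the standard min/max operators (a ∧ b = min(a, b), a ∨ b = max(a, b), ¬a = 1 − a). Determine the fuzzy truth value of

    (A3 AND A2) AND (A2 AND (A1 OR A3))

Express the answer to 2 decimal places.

0.45

A3 AND A2 = min(a, b) on (0.49, 0.45) = 0.45
A1 OR A3 = max(a, b) on (0.63, 0.49) = 0.63
A2 AND (A1 OR A3) = min(a, b) on (0.45, 0.63) = 0.45
(A3 AND A2) AND (A2 AND (A1 OR A3)) = min(a, b) on (0.45, 0.45) = 0.45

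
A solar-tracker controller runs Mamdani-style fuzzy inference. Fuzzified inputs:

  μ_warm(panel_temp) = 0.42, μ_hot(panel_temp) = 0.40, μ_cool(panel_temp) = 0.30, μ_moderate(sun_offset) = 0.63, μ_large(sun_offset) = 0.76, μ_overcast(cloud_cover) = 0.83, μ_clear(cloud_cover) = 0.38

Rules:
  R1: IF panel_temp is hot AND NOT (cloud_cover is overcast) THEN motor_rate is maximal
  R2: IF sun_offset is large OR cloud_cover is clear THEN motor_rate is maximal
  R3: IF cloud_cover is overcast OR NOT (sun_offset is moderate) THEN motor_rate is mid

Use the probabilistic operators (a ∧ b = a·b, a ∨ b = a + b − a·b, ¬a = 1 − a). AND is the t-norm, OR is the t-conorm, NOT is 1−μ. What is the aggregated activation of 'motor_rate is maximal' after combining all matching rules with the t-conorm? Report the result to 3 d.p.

R1: hot=0.40, ¬overcast=1−0.83=0.17; AND[a·b] → w = 0.0680
R2: large=0.76, clear=0.38; OR[a + b − a·b] → w = 0.8512
R3: overcast=0.83, ¬moderate=1−0.63=0.37; OR[a + b − a·b] → w = 0.8929
Rules with consequent 'maximal': {R1, R2} → strengths 0.0680, 0.8512
Aggregate via t-conorm [a + b − a·b]: 0.8613

0.861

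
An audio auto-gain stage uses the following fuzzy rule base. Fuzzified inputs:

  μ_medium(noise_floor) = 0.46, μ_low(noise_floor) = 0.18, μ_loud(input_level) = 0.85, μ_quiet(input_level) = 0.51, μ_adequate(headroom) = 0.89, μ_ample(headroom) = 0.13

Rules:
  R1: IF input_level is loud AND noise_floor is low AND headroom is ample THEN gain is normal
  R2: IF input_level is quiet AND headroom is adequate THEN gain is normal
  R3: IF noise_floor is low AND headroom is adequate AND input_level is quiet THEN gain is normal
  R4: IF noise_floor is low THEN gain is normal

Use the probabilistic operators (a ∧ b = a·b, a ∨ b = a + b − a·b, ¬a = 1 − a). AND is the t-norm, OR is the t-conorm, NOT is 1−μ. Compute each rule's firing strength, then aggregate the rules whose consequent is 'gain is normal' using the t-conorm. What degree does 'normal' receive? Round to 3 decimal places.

R1: loud=0.85, low=0.18, ample=0.13; AND[a·b] → w = 0.0199
R2: quiet=0.51, adequate=0.89; AND[a·b] → w = 0.4539
R3: low=0.18, adequate=0.89, quiet=0.51; AND[a·b] → w = 0.0817
R4: low=0.18 → w = 0.1800
Rules with consequent 'normal': {R1, R2, R3, R4} → strengths 0.0199, 0.4539, 0.0817, 0.1800
Aggregate via t-conorm [a + b − a·b]: 0.5970

0.597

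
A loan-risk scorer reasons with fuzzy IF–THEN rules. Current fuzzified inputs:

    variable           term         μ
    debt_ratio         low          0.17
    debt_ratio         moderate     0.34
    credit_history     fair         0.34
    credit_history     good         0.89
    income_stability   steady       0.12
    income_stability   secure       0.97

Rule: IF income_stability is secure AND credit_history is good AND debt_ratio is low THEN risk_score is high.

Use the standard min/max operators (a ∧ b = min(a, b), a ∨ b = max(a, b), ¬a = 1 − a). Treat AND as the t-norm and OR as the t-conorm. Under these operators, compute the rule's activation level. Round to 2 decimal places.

firing strength: secure=0.97, good=0.89, low=0.17; AND[min(a, b)] → w = 0.17

0.17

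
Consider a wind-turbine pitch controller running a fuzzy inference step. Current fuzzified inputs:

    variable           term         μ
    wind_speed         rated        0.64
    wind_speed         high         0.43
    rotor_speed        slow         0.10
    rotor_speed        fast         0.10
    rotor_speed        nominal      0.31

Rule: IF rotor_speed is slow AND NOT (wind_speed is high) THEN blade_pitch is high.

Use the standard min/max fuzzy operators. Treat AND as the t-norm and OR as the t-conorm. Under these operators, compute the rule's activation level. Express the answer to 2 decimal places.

0.10

firing strength: slow=0.10, ¬high=1−0.43=0.57; AND[min(a, b)] → w = 0.10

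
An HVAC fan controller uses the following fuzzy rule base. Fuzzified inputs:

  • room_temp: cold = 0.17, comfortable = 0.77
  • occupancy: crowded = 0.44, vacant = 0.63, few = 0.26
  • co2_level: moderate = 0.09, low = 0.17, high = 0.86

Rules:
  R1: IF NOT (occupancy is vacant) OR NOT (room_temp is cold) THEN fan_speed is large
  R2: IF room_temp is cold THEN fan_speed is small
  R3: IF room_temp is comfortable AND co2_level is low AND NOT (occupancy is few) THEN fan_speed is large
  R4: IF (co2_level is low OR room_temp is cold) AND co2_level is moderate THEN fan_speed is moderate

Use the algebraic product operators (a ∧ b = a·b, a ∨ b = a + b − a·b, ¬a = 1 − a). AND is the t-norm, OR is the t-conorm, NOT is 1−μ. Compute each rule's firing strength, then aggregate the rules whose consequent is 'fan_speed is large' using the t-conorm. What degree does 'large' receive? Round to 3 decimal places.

R1: ¬vacant=1−0.63=0.37, ¬cold=1−0.17=0.83; OR[a + b − a·b] → w = 0.8929
R2: cold=0.17 → w = 0.1700
R3: comfortable=0.77, low=0.17, ¬few=1−0.26=0.74; AND[a·b] → w = 0.0969
R4: (low=0.17 OR cold=0.17) = 0.3111; AND[a·b] with moderate=0.09 → w = 0.0280
Rules with consequent 'large': {R1, R3} → strengths 0.8929, 0.0969
Aggregate via t-conorm [a + b − a·b]: 0.9033

0.903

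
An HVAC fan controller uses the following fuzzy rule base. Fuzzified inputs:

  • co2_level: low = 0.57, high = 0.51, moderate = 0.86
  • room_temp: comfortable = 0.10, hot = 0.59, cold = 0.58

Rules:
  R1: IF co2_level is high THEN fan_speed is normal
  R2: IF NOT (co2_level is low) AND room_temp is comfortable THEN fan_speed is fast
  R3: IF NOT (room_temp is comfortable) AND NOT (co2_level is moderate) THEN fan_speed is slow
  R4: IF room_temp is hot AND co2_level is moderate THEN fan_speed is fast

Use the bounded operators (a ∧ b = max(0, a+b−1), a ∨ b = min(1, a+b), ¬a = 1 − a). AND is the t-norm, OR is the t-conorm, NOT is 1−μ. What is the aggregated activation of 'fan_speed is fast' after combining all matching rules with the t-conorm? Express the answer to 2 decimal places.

R1: high=0.51 → w = 0.51
R2: ¬low=1−0.57=0.43, comfortable=0.10; AND[max(0, a+b−1)] → w = 0.00
R3: ¬comfortable=1−0.10=0.90, ¬moderate=1−0.86=0.14; AND[max(0, a+b−1)] → w = 0.04
R4: hot=0.59, moderate=0.86; AND[max(0, a+b−1)] → w = 0.45
Rules with consequent 'fast': {R2, R4} → strengths 0.00, 0.45
Aggregate via t-conorm [min(1, a+b)]: 0.45

0.45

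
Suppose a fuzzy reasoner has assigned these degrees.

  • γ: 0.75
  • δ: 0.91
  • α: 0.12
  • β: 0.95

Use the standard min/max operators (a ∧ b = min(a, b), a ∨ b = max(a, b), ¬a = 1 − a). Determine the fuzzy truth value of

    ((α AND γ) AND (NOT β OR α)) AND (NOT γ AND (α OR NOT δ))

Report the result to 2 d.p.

0.12

α AND γ = min(a, b) on (0.12, 0.75) = 0.12
NOT β = 1 − 0.95 = 0.05
NOT β OR α = max(a, b) on (0.05, 0.12) = 0.12
(α AND γ) AND (NOT β OR α) = min(a, b) on (0.12, 0.12) = 0.12
NOT γ = 1 − 0.75 = 0.25
NOT δ = 1 − 0.91 = 0.09
α OR NOT δ = max(a, b) on (0.12, 0.09) = 0.12
NOT γ AND (α OR NOT δ) = min(a, b) on (0.25, 0.12) = 0.12
((α AND γ) AND (NOT β OR α)) AND (NOT γ AND (α OR NOT δ)) = min(a, b) on (0.12, 0.12) = 0.12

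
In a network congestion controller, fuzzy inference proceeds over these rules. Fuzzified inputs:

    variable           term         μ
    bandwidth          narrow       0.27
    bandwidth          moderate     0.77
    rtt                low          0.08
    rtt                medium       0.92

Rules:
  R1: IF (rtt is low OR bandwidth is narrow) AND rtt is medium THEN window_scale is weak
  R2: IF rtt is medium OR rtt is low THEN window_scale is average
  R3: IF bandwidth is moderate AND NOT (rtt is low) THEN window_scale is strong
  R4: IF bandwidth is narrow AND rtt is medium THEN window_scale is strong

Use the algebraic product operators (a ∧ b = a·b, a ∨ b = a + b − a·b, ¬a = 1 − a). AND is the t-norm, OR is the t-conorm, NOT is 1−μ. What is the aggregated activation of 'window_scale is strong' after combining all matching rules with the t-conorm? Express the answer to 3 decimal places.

0.781

R1: (low=0.08 OR narrow=0.27) = 0.3284; AND[a·b] with medium=0.92 → w = 0.3021
R2: medium=0.92, low=0.08; OR[a + b − a·b] → w = 0.9264
R3: moderate=0.77, ¬low=1−0.08=0.92; AND[a·b] → w = 0.7084
R4: narrow=0.27, medium=0.92; AND[a·b] → w = 0.2484
Rules with consequent 'strong': {R3, R4} → strengths 0.7084, 0.2484
Aggregate via t-conorm [a + b − a·b]: 0.7808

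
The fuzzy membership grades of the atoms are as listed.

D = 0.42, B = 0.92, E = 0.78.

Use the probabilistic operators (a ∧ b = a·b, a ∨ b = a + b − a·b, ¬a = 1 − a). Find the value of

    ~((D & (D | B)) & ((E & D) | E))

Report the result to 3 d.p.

D | B = a + b − a·b on (0.4200, 0.9200) = 0.9536
D & (D | B) = a·b on (0.4200, 0.9536) = 0.4005
E & D = a·b on (0.7800, 0.4200) = 0.3276
(E & D) | E = a + b − a·b on (0.3276, 0.7800) = 0.8521
(D & (D | B)) & ((E & D) | E) = a·b on (0.4005, 0.8521) = 0.3413
~((D & (D | B)) & ((E & D) | E)) = 1 − 0.3413 = 0.6587

0.659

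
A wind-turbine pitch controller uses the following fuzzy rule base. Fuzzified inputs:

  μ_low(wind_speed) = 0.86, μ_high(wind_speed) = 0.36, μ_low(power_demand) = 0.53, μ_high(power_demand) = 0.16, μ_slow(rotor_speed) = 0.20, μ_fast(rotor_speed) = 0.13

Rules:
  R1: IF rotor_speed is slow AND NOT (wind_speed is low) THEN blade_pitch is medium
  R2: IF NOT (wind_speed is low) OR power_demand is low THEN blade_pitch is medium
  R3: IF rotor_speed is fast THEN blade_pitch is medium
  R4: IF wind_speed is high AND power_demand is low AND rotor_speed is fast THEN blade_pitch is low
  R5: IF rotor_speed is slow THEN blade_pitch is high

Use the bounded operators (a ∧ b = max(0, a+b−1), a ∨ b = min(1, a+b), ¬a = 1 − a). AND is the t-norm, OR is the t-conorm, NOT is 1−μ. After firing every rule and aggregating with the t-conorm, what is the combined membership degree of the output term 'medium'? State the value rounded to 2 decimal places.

R1: slow=0.20, ¬low=1−0.86=0.14; AND[max(0, a+b−1)] → w = 0.00
R2: ¬low=1−0.86=0.14, low=0.53; OR[min(1, a+b)] → w = 0.67
R3: fast=0.13 → w = 0.13
R4: high=0.36, low=0.53, fast=0.13; AND[max(0, a+b−1)] → w = 0.00
R5: slow=0.20 → w = 0.20
Rules with consequent 'medium': {R1, R2, R3} → strengths 0.00, 0.67, 0.13
Aggregate via t-conorm [min(1, a+b)]: 0.80

0.80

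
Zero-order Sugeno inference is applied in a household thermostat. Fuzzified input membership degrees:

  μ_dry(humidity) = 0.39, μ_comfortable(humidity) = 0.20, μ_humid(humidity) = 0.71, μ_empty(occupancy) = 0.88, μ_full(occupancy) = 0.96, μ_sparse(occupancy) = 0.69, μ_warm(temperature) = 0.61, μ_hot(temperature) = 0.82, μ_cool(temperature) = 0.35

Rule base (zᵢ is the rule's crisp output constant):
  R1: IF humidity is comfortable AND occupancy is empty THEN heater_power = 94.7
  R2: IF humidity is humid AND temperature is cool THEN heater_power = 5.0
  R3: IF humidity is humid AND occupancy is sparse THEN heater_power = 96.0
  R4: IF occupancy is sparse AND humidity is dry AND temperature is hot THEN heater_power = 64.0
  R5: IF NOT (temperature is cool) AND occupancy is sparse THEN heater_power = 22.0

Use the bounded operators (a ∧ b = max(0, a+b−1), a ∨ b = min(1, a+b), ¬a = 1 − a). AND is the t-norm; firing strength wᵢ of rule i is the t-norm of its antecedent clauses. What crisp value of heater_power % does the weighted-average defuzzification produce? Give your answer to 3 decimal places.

61.086

R1 (z=94.7): comfortable=0.20, empty=0.88; AND[max(0, a+b−1)] → w = 0.08
R2 (z=5.0): humid=0.71, cool=0.35; AND[max(0, a+b−1)] → w = 0.06
R3 (z=96.0): humid=0.71, sparse=0.69; AND[max(0, a+b−1)] → w = 0.40
R4 (z=64.0): sparse=0.69, dry=0.39, hot=0.82; AND[max(0, a+b−1)] → w = 0.00
R5 (z=22.0): ¬cool=1−0.35=0.65, sparse=0.69; AND[max(0, a+b−1)] → w = 0.34
Weighted average = (0.08·94.7 + 0.06·5.0 + 0.40·96.0 + 0.00·64.0 + 0.34·22.0) / (0.08 + 0.06 + 0.40 + 0.00 + 0.34)
  = 53.7560 / 0.8800 = 61.086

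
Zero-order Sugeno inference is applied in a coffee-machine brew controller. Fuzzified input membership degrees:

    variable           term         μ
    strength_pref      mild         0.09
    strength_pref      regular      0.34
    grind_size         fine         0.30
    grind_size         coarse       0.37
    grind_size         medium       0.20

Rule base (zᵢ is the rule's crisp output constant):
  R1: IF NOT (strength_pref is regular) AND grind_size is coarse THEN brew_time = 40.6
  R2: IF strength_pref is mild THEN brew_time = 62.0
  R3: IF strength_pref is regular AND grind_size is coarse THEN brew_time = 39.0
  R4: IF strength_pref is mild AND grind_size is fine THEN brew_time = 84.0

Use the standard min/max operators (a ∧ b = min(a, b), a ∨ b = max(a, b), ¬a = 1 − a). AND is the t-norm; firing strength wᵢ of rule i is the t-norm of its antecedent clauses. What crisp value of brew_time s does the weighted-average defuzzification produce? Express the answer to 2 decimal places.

46.54

R1 (z=40.6): ¬regular=1−0.34=0.66, coarse=0.37; AND[min(a, b)] → w = 0.37
R2 (z=62.0): mild=0.09 → w = 0.09
R3 (z=39.0): regular=0.34, coarse=0.37; AND[min(a, b)] → w = 0.34
R4 (z=84.0): mild=0.09, fine=0.30; AND[min(a, b)] → w = 0.09
Weighted average = (0.37·40.6 + 0.09·62.0 + 0.34·39.0 + 0.09·84.0) / (0.37 + 0.09 + 0.34 + 0.09)
  = 41.4220 / 0.8900 = 46.54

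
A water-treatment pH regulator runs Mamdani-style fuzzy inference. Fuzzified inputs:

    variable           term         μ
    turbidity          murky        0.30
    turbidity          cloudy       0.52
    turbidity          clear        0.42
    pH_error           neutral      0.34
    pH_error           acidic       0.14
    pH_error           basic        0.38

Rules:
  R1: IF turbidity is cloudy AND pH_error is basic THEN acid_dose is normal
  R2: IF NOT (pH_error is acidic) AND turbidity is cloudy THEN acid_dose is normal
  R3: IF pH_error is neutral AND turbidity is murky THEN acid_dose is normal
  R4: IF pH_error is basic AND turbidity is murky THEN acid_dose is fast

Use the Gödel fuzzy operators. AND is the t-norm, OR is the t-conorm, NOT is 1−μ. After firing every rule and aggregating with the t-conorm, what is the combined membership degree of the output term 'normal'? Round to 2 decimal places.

R1: cloudy=0.52, basic=0.38; AND[min(a, b)] → w = 0.38
R2: ¬acidic=1−0.14=0.86, cloudy=0.52; AND[min(a, b)] → w = 0.52
R3: neutral=0.34, murky=0.30; AND[min(a, b)] → w = 0.30
R4: basic=0.38, murky=0.30; AND[min(a, b)] → w = 0.30
Rules with consequent 'normal': {R1, R2, R3} → strengths 0.38, 0.52, 0.30
Aggregate via t-conorm [max(a, b)]: 0.52

0.52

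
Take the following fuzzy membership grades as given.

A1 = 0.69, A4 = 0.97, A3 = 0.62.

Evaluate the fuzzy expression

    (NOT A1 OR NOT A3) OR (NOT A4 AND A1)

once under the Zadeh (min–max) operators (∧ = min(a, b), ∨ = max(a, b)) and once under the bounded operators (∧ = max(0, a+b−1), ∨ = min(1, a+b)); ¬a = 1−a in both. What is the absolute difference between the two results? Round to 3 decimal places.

Under Zadeh (min–max):
  NOT A1 = 1 − 0.69 = 0.31
  NOT A3 = 1 − 0.62 = 0.38
  NOT A1 OR NOT A3 = max(a, b) on (0.31, 0.38) = 0.38
  NOT A4 = 1 − 0.97 = 0.03
  NOT A4 AND A1 = min(a, b) on (0.03, 0.69) = 0.03
  (NOT A1 OR NOT A3) OR (NOT A4 AND A1) = max(a, b) on (0.38, 0.03) = 0.38
  → value = 0.3800
Under bounded:
  NOT A1 = 1 − 0.69 = 0.31
  NOT A3 = 1 − 0.62 = 0.38
  NOT A1 OR NOT A3 = min(1, a+b) on (0.31, 0.38) = 0.69
  NOT A4 = 1 − 0.97 = 0.03
  NOT A4 AND A1 = max(0, a+b−1) on (0.03, 0.69) = 0.00
  (NOT A1 OR NOT A3) OR (NOT A4 AND A1) = min(1, a+b) on (0.69, 0.00) = 0.69
  → value = 0.6900
|0.3800 − 0.6900| = 0.310

0.310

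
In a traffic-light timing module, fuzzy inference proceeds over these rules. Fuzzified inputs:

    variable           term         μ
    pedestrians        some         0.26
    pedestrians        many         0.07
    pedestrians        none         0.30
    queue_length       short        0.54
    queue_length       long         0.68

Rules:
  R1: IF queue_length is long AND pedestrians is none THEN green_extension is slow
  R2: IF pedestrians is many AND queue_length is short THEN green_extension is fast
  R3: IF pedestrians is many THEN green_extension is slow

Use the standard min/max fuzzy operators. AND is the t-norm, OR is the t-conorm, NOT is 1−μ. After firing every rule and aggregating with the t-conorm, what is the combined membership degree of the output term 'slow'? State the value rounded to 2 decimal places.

0.30

R1: long=0.68, none=0.30; AND[min(a, b)] → w = 0.30
R2: many=0.07, short=0.54; AND[min(a, b)] → w = 0.07
R3: many=0.07 → w = 0.07
Rules with consequent 'slow': {R1, R3} → strengths 0.30, 0.07
Aggregate via t-conorm [max(a, b)]: 0.30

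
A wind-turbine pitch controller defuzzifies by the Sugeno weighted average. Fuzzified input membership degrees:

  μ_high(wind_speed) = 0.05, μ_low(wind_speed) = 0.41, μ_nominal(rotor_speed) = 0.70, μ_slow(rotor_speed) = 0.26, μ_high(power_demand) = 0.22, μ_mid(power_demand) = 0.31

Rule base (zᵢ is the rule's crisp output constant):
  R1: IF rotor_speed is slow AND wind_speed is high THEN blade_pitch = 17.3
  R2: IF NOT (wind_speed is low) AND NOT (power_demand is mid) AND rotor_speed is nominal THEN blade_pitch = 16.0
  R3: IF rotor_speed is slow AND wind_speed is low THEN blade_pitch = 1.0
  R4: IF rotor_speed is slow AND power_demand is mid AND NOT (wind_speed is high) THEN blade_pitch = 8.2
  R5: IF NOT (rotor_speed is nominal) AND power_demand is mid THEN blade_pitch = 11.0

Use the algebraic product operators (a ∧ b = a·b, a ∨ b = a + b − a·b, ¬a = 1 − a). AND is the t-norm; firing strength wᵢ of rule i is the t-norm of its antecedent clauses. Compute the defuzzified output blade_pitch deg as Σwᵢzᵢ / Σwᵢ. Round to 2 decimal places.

11.39

R1 (z=17.3): slow=0.26, high=0.05; AND[a·b] → w = 0.0130
R2 (z=16.0): ¬low=1−0.41=0.59, ¬mid=1−0.31=0.69, nominal=0.70; AND[a·b] → w = 0.2850
R3 (z=1.0): slow=0.26, low=0.41; AND[a·b] → w = 0.1066
R4 (z=8.2): slow=0.26, mid=0.31, ¬high=1−0.05=0.95; AND[a·b] → w = 0.0766
R5 (z=11.0): ¬nominal=1−0.70=0.30, mid=0.31; AND[a·b] → w = 0.0930
Weighted average = (0.0130·17.3 + 0.2850·16.0 + 0.1066·1.0 + 0.0766·8.2 + 0.0930·11.0) / (0.0130 + 0.2850 + 0.1066 + 0.0766 + 0.0930)
  = 6.5419 / 0.5741 = 11.39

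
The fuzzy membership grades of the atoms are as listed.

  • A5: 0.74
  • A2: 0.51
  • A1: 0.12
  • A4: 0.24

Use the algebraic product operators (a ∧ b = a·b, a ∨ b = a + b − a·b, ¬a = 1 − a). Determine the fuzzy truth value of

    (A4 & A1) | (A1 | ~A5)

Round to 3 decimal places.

0.368

A4 & A1 = a·b on (0.2400, 0.1200) = 0.0288
~A5 = 1 − 0.7400 = 0.2600
A1 | ~A5 = a + b − a·b on (0.1200, 0.2600) = 0.3488
(A4 & A1) | (A1 | ~A5) = a + b − a·b on (0.0288, 0.3488) = 0.3676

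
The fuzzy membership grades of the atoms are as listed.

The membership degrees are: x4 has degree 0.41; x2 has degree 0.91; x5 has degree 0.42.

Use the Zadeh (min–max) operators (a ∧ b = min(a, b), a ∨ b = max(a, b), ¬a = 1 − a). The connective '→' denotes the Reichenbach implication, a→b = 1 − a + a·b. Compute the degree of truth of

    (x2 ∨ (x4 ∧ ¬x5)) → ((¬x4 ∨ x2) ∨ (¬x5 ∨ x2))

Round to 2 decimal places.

¬x5 = 1 − 0.42 = 0.58
x4 ∧ ¬x5 = min(a, b) on (0.41, 0.58) = 0.41
x2 ∨ (x4 ∧ ¬x5) = max(a, b) on (0.91, 0.41) = 0.91
¬x4 = 1 − 0.41 = 0.59
¬x4 ∨ x2 = max(a, b) on (0.59, 0.91) = 0.91
¬x5 = 1 − 0.42 = 0.58
¬x5 ∨ x2 = max(a, b) on (0.58, 0.91) = 0.91
(¬x4 ∨ x2) ∨ (¬x5 ∨ x2) = max(a, b) on (0.91, 0.91) = 0.91
(x2 ∨ (x4 ∧ ¬x5)) → ((¬x4 ∨ x2) ∨ (¬x5 ∨ x2))  [Reichenbach: 1 − a + a·b] with a=0.91, b=0.91 → 0.92

0.92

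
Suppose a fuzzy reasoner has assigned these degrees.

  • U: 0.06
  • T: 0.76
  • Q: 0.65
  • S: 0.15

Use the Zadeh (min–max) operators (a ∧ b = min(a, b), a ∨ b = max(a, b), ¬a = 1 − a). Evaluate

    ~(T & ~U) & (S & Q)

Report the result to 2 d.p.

~U = 1 − 0.06 = 0.94
T & ~U = min(a, b) on (0.76, 0.94) = 0.76
~(T & ~U) = 1 − 0.76 = 0.24
S & Q = min(a, b) on (0.15, 0.65) = 0.15
~(T & ~U) & (S & Q) = min(a, b) on (0.24, 0.15) = 0.15

0.15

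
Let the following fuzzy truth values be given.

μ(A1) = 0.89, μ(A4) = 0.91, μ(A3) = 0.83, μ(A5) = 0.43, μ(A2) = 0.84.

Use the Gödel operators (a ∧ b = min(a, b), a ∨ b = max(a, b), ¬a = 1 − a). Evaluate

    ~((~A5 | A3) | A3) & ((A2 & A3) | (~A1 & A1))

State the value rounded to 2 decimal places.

~A5 = 1 − 0.43 = 0.57
~A5 | A3 = max(a, b) on (0.57, 0.83) = 0.83
(~A5 | A3) | A3 = max(a, b) on (0.83, 0.83) = 0.83
~((~A5 | A3) | A3) = 1 − 0.83 = 0.17
A2 & A3 = min(a, b) on (0.84, 0.83) = 0.83
~A1 = 1 − 0.89 = 0.11
~A1 & A1 = min(a, b) on (0.11, 0.89) = 0.11
(A2 & A3) | (~A1 & A1) = max(a, b) on (0.83, 0.11) = 0.83
~((~A5 | A3) | A3) & ((A2 & A3) | (~A1 & A1)) = min(a, b) on (0.17, 0.83) = 0.17

0.17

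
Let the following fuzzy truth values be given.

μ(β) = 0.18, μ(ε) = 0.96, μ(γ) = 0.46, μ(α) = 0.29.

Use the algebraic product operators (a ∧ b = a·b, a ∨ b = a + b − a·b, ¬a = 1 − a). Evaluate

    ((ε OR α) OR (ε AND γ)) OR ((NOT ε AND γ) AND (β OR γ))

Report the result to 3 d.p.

0.984

ε OR α = a + b − a·b on (0.9600, 0.2900) = 0.9716
ε AND γ = a·b on (0.9600, 0.4600) = 0.4416
(ε OR α) OR (ε AND γ) = a + b − a·b on (0.9716, 0.4416) = 0.9841
NOT ε = 1 − 0.9600 = 0.0400
NOT ε AND γ = a·b on (0.0400, 0.4600) = 0.0184
β OR γ = a + b − a·b on (0.1800, 0.4600) = 0.5572
(NOT ε AND γ) AND (β OR γ) = a·b on (0.0184, 0.5572) = 0.0103
((ε OR α) OR (ε AND γ)) OR ((NOT ε AND γ) AND (β OR γ)) = a + b − a·b on (0.9841, 0.0103) = 0.9843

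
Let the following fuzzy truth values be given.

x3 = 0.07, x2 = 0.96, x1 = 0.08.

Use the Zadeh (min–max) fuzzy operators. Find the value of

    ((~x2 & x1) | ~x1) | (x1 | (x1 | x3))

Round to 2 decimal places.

~x2 = 1 − 0.96 = 0.04
~x2 & x1 = min(a, b) on (0.04, 0.08) = 0.04
~x1 = 1 − 0.08 = 0.92
(~x2 & x1) | ~x1 = max(a, b) on (0.04, 0.92) = 0.92
x1 | x3 = max(a, b) on (0.08, 0.07) = 0.08
x1 | (x1 | x3) = max(a, b) on (0.08, 0.08) = 0.08
((~x2 & x1) | ~x1) | (x1 | (x1 | x3)) = max(a, b) on (0.92, 0.08) = 0.92

0.92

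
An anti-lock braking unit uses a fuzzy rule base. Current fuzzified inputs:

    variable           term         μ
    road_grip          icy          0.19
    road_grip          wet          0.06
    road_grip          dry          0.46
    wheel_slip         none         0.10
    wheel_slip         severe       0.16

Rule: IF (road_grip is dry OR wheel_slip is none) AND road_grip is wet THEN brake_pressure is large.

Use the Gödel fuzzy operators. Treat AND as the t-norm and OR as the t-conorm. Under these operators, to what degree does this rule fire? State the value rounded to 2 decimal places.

firing strength: (dry=0.46 OR none=0.10) = 0.46; AND[min(a, b)] with wet=0.06 → w = 0.06

0.06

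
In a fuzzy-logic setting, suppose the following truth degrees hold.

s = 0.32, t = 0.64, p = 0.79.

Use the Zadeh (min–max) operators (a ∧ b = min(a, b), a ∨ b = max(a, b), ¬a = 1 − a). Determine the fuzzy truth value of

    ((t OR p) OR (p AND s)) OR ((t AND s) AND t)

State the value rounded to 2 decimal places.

t OR p = max(a, b) on (0.64, 0.79) = 0.79
p AND s = min(a, b) on (0.79, 0.32) = 0.32
(t OR p) OR (p AND s) = max(a, b) on (0.79, 0.32) = 0.79
t AND s = min(a, b) on (0.64, 0.32) = 0.32
(t AND s) AND t = min(a, b) on (0.32, 0.64) = 0.32
((t OR p) OR (p AND s)) OR ((t AND s) AND t) = max(a, b) on (0.79, 0.32) = 0.79

0.79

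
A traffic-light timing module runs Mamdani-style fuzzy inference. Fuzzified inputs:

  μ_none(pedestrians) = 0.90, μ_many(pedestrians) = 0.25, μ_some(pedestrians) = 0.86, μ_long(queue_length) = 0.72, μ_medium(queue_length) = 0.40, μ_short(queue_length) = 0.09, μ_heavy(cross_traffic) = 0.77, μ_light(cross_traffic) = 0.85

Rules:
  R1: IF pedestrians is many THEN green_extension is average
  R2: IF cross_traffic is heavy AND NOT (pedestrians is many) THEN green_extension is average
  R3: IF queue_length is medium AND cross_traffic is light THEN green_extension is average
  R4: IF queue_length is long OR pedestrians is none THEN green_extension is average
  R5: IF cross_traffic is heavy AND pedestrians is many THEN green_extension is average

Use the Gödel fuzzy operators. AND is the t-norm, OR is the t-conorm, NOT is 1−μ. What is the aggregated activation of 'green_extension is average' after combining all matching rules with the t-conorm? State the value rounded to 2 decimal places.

R1: many=0.25 → w = 0.25
R2: heavy=0.77, ¬many=1−0.25=0.75; AND[min(a, b)] → w = 0.75
R3: medium=0.40, light=0.85; AND[min(a, b)] → w = 0.40
R4: long=0.72, none=0.90; OR[max(a, b)] → w = 0.90
R5: heavy=0.77, many=0.25; AND[min(a, b)] → w = 0.25
Rules with consequent 'average': {R1, R2, R3, R4, R5} → strengths 0.25, 0.75, 0.40, 0.90, 0.25
Aggregate via t-conorm [max(a, b)]: 0.90

0.90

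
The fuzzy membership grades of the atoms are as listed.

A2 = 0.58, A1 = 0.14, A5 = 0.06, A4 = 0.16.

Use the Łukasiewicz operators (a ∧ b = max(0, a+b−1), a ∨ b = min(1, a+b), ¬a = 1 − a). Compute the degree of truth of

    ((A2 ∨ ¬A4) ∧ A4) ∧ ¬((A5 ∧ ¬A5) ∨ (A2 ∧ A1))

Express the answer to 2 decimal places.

0.16

¬A4 = 1 − 0.16 = 0.84
A2 ∨ ¬A4 = min(1, a+b) on (0.58, 0.84) = 1.00
(A2 ∨ ¬A4) ∧ A4 = max(0, a+b−1) on (1.00, 0.16) = 0.16
¬A5 = 1 − 0.06 = 0.94
A5 ∧ ¬A5 = max(0, a+b−1) on (0.06, 0.94) = 0.00
A2 ∧ A1 = max(0, a+b−1) on (0.58, 0.14) = 0.00
(A5 ∧ ¬A5) ∨ (A2 ∧ A1) = min(1, a+b) on (0.00, 0.00) = 0.00
¬((A5 ∧ ¬A5) ∨ (A2 ∧ A1)) = 1 − 0.00 = 1.00
((A2 ∨ ¬A4) ∧ A4) ∧ ¬((A5 ∧ ¬A5) ∨ (A2 ∧ A1)) = max(0, a+b−1) on (0.16, 1.00) = 0.16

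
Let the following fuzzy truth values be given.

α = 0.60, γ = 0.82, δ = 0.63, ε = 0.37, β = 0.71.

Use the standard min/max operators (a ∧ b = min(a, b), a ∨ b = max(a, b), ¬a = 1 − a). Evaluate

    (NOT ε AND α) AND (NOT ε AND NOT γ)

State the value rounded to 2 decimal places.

NOT ε = 1 − 0.37 = 0.63
NOT ε AND α = min(a, b) on (0.63, 0.60) = 0.60
NOT ε = 1 − 0.37 = 0.63
NOT γ = 1 − 0.82 = 0.18
NOT ε AND NOT γ = min(a, b) on (0.63, 0.18) = 0.18
(NOT ε AND α) AND (NOT ε AND NOT γ) = min(a, b) on (0.60, 0.18) = 0.18

0.18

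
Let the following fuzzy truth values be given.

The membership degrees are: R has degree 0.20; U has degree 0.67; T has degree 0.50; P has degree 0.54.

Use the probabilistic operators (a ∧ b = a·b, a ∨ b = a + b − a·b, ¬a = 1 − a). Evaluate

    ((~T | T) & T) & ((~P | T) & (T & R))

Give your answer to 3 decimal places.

0.027

~T = 1 − 0.5000 = 0.5000
~T | T = a + b − a·b on (0.5000, 0.5000) = 0.7500
(~T | T) & T = a·b on (0.7500, 0.5000) = 0.3750
~P = 1 − 0.5400 = 0.4600
~P | T = a + b − a·b on (0.4600, 0.5000) = 0.7300
T & R = a·b on (0.5000, 0.2000) = 0.1000
(~P | T) & (T & R) = a·b on (0.7300, 0.1000) = 0.0730
((~T | T) & T) & ((~P | T) & (T & R)) = a·b on (0.3750, 0.0730) = 0.0274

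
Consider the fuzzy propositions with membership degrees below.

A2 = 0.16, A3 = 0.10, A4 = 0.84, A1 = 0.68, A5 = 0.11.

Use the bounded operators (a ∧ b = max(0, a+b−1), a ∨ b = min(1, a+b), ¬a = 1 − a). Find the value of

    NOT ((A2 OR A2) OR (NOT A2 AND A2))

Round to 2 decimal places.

0.68

A2 OR A2 = min(1, a+b) on (0.16, 0.16) = 0.32
NOT A2 = 1 − 0.16 = 0.84
NOT A2 AND A2 = max(0, a+b−1) on (0.84, 0.16) = 0.00
(A2 OR A2) OR (NOT A2 AND A2) = min(1, a+b) on (0.32, 0.00) = 0.32
NOT ((A2 OR A2) OR (NOT A2 AND A2)) = 1 − 0.32 = 0.68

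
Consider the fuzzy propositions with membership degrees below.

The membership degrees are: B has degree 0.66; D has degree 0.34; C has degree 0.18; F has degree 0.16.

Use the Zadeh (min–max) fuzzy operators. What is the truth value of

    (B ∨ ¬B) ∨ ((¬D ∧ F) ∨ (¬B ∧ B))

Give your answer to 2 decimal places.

0.66

¬B = 1 − 0.66 = 0.34
B ∨ ¬B = max(a, b) on (0.66, 0.34) = 0.66
¬D = 1 − 0.34 = 0.66
¬D ∧ F = min(a, b) on (0.66, 0.16) = 0.16
¬B = 1 − 0.66 = 0.34
¬B ∧ B = min(a, b) on (0.34, 0.66) = 0.34
(¬D ∧ F) ∨ (¬B ∧ B) = max(a, b) on (0.16, 0.34) = 0.34
(B ∨ ¬B) ∨ ((¬D ∧ F) ∨ (¬B ∧ B)) = max(a, b) on (0.66, 0.34) = 0.66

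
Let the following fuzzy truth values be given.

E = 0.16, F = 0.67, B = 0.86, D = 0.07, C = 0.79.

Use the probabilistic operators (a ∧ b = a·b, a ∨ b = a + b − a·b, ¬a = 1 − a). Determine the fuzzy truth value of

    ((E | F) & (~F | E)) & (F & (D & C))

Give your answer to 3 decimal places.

E | F = a + b − a·b on (0.1600, 0.6700) = 0.7228
~F = 1 − 0.6700 = 0.3300
~F | E = a + b − a·b on (0.3300, 0.1600) = 0.4372
(E | F) & (~F | E) = a·b on (0.7228, 0.4372) = 0.3160
D & C = a·b on (0.0700, 0.7900) = 0.0553
F & (D & C) = a·b on (0.6700, 0.0553) = 0.0371
((E | F) & (~F | E)) & (F & (D & C)) = a·b on (0.3160, 0.0371) = 0.0117

0.012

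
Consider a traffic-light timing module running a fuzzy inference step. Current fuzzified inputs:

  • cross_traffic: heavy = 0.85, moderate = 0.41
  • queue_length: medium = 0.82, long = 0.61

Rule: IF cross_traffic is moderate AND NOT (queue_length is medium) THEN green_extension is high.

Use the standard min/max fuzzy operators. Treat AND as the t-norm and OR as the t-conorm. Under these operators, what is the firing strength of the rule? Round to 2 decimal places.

firing strength: moderate=0.41, ¬medium=1−0.82=0.18; AND[min(a, b)] → w = 0.18

0.18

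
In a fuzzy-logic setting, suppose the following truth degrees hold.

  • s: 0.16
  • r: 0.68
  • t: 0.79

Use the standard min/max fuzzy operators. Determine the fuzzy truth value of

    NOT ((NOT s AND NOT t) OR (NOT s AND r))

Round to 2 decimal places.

NOT s = 1 − 0.16 = 0.84
NOT t = 1 − 0.79 = 0.21
NOT s AND NOT t = min(a, b) on (0.84, 0.21) = 0.21
NOT s = 1 − 0.16 = 0.84
NOT s AND r = min(a, b) on (0.84, 0.68) = 0.68
(NOT s AND NOT t) OR (NOT s AND r) = max(a, b) on (0.21, 0.68) = 0.68
NOT ((NOT s AND NOT t) OR (NOT s AND r)) = 1 − 0.68 = 0.32

0.32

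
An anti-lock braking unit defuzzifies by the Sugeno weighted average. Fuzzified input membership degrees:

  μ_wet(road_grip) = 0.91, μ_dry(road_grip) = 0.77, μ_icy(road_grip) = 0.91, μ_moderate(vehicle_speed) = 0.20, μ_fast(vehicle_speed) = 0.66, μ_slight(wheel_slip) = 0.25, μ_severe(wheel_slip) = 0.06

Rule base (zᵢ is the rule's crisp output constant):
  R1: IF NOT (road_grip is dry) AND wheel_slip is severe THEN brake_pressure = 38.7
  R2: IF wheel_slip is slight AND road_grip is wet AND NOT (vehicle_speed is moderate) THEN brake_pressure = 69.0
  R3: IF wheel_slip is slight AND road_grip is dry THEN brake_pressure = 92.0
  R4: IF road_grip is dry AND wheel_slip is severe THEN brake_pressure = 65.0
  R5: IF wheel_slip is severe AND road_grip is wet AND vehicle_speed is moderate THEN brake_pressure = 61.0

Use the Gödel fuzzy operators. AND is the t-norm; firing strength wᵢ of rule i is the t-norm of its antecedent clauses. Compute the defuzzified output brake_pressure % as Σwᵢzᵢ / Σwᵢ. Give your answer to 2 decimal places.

R1 (z=38.7): ¬dry=1−0.77=0.23, severe=0.06; AND[min(a, b)] → w = 0.06
R2 (z=69.0): slight=0.25, wet=0.91, ¬moderate=1−0.20=0.80; AND[min(a, b)] → w = 0.25
R3 (z=92.0): slight=0.25, dry=0.77; AND[min(a, b)] → w = 0.25
R4 (z=65.0): dry=0.77, severe=0.06; AND[min(a, b)] → w = 0.06
R5 (z=61.0): severe=0.06, wet=0.91, moderate=0.20; AND[min(a, b)] → w = 0.06
Weighted average = (0.06·38.7 + 0.25·69.0 + 0.25·92.0 + 0.06·65.0 + 0.06·61.0) / (0.06 + 0.25 + 0.25 + 0.06 + 0.06)
  = 50.1320 / 0.6800 = 73.72

73.72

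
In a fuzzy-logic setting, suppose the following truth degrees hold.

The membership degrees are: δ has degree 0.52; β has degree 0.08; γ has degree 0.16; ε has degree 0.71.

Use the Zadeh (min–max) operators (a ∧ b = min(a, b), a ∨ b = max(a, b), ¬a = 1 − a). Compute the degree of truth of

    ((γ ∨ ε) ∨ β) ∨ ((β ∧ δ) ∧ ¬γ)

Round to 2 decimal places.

γ ∨ ε = max(a, b) on (0.16, 0.71) = 0.71
(γ ∨ ε) ∨ β = max(a, b) on (0.71, 0.08) = 0.71
β ∧ δ = min(a, b) on (0.08, 0.52) = 0.08
¬γ = 1 − 0.16 = 0.84
(β ∧ δ) ∧ ¬γ = min(a, b) on (0.08, 0.84) = 0.08
((γ ∨ ε) ∨ β) ∨ ((β ∧ δ) ∧ ¬γ) = max(a, b) on (0.71, 0.08) = 0.71

0.71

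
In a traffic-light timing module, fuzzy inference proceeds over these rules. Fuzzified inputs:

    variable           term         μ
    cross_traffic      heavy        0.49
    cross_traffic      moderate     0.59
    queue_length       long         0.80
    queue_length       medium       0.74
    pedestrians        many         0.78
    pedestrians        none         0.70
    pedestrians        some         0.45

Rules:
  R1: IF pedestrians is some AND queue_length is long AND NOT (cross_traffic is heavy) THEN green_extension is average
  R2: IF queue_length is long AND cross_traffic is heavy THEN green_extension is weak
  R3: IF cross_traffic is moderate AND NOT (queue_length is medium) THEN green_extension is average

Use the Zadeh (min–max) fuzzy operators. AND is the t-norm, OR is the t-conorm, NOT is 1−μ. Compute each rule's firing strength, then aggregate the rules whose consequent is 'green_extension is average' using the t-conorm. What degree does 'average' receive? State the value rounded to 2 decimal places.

R1: some=0.45, long=0.80, ¬heavy=1−0.49=0.51; AND[min(a, b)] → w = 0.45
R2: long=0.80, heavy=0.49; AND[min(a, b)] → w = 0.49
R3: moderate=0.59, ¬medium=1−0.74=0.26; AND[min(a, b)] → w = 0.26
Rules with consequent 'average': {R1, R3} → strengths 0.45, 0.26
Aggregate via t-conorm [max(a, b)]: 0.45

0.45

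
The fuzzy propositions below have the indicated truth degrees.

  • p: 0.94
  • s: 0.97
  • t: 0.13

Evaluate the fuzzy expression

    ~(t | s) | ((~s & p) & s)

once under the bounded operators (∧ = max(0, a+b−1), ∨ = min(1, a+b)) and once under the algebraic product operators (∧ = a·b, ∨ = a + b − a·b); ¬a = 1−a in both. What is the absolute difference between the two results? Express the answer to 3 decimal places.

Under bounded:
  t | s = min(1, a+b) on (0.13, 0.97) = 1.00
  ~(t | s) = 1 − 1.00 = 0.00
  ~s = 1 − 0.97 = 0.03
  ~s & p = max(0, a+b−1) on (0.03, 0.94) = 0.00
  (~s & p) & s = max(0, a+b−1) on (0.00, 0.97) = 0.00
  ~(t | s) | ((~s & p) & s) = min(1, a+b) on (0.00, 0.00) = 0.00
  → value = 0.0000
Under algebraic product:
  t | s = a + b − a·b on (0.1300, 0.9700) = 0.9739
  ~(t | s) = 1 − 0.9739 = 0.0261
  ~s = 1 − 0.9700 = 0.0300
  ~s & p = a·b on (0.0300, 0.9400) = 0.0282
  (~s & p) & s = a·b on (0.0282, 0.9700) = 0.0274
  ~(t | s) | ((~s & p) & s) = a + b − a·b on (0.0261, 0.0274) = 0.0527
  → value = 0.0527
|0.0000 − 0.0527| = 0.053

0.053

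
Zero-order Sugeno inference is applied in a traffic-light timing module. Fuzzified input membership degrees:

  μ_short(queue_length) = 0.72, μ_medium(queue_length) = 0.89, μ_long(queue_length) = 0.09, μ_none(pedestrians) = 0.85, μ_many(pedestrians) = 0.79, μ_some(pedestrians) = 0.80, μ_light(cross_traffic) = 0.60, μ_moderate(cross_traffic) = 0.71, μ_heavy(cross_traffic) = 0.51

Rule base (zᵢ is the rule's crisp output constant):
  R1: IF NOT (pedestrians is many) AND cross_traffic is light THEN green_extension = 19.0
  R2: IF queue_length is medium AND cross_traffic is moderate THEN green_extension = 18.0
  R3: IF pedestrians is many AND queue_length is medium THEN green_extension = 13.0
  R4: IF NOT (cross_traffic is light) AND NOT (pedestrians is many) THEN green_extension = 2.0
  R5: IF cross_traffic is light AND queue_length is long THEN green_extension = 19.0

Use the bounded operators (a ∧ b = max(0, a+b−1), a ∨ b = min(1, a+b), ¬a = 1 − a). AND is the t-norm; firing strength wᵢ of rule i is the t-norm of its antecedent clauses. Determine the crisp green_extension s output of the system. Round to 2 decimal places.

15.34

R1 (z=19.0): ¬many=1−0.79=0.21, light=0.60; AND[max(0, a+b−1)] → w = 0.00
R2 (z=18.0): medium=0.89, moderate=0.71; AND[max(0, a+b−1)] → w = 0.60
R3 (z=13.0): many=0.79, medium=0.89; AND[max(0, a+b−1)] → w = 0.68
R4 (z=2.0): ¬light=1−0.60=0.40, ¬many=1−0.79=0.21; AND[max(0, a+b−1)] → w = 0.00
R5 (z=19.0): light=0.60, long=0.09; AND[max(0, a+b−1)] → w = 0.00
Weighted average = (0.00·19.0 + 0.60·18.0 + 0.68·13.0 + 0.00·2.0 + 0.00·19.0) / (0.00 + 0.60 + 0.68 + 0.00 + 0.00)
  = 19.6400 / 1.2800 = 15.34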